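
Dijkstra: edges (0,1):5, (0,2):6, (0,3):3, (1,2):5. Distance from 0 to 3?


Dijkstra from 0:
Distances: {0: 0, 1: 5, 2: 6, 3: 3}
Shortest distance to 3 = 3, path = [0, 3]


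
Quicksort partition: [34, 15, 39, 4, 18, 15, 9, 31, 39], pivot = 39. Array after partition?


Elements <= 39 go left of pivot.
Result: [34, 15, 39, 4, 18, 15, 9, 31, 39], pivot at index 8


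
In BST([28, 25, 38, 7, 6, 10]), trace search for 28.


BST root = 28
Search for 28: compare at each node
Path: [28]


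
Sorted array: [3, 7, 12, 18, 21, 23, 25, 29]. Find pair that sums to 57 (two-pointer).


Two pointers: lo=0, hi=7
No pair sums to 57


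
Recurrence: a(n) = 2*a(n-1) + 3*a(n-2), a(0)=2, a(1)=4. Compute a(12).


Build bottom-up:
...a(10)=88574, a(11)=265720, a(12)=2*265720+3*88574=797162


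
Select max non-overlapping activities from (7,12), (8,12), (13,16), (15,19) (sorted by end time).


Greedy: pick earliest-ending, then skip overlaps.
Selected (2 activities): [(7, 12), (13, 16)]


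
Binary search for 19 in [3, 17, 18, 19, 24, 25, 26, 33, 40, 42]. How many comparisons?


Search for 19:
[0,9] mid=4 arr[4]=24
[0,3] mid=1 arr[1]=17
[2,3] mid=2 arr[2]=18
[3,3] mid=3 arr[3]=19
Total: 4 comparisons


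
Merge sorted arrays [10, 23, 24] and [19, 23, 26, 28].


Compare heads, take smaller each step.
Merged: [10, 19, 23, 23, 24, 26, 28]


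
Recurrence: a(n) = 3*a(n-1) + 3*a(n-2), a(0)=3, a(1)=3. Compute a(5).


Build bottom-up:
...a(3)=63, a(4)=243, a(5)=3*243+3*63=918


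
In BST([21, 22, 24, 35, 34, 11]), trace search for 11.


BST root = 21
Search for 11: compare at each node
Path: [21, 11]


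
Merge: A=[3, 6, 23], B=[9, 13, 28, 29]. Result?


Compare heads, take smaller each step.
Merged: [3, 6, 9, 13, 23, 28, 29]


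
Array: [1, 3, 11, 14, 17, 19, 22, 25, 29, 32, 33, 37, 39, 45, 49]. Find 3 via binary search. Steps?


Search for 3:
[0,14] mid=7 arr[7]=25
[0,6] mid=3 arr[3]=14
[0,2] mid=1 arr[1]=3
Total: 3 comparisons


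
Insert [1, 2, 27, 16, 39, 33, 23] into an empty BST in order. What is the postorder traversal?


Root = 1; build tree by BST insertion.
Postorder traversal: [23, 16, 33, 39, 27, 2, 1]


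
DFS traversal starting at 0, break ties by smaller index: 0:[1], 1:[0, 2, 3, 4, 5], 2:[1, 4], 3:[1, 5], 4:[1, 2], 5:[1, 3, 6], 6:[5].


DFS stack-based: start with [0]
Visit order: [0, 1, 2, 4, 3, 5, 6]


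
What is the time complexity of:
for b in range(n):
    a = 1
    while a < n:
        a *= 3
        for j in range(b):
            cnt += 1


Per nesting level: O(n) * O(log n) * O(n) [triangular over b] = O(n^2 log n)
Complexity: O(n^2 log n)


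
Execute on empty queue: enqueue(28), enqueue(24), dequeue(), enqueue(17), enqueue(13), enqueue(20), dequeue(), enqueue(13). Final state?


enqueue(28) -> [28]
enqueue(24) -> [28, 24]
dequeue() returns 28 -> [24]
enqueue(17) -> [24, 17]
enqueue(13) -> [24, 17, 13]
enqueue(20) -> [24, 17, 13, 20]
dequeue() returns 24 -> [17, 13, 20]
enqueue(13) -> [17, 13, 20, 13]
Final queue (front to back): [17, 13, 20, 13]


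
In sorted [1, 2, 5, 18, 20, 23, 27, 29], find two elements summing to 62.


Two pointers: lo=0, hi=7
No pair sums to 62


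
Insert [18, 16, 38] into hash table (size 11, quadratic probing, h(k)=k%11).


Insertions: 18->slot 7; 16->slot 5; 38->slot 6
Table: [None, None, None, None, None, 16, 38, 18, None, None, None]


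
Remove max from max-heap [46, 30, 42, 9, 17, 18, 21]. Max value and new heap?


Max = 46
Replace root with last, heapify down
Resulting heap: [42, 30, 21, 9, 17, 18]


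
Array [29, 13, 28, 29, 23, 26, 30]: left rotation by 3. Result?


Left rotate by 3: [29, 23, 26, 30, 29, 13, 28]


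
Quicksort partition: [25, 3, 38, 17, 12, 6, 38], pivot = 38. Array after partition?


Elements <= 38 go left of pivot.
Result: [25, 3, 38, 17, 12, 6, 38], pivot at index 6


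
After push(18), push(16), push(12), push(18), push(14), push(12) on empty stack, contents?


push(18) -> [18]
push(16) -> [18, 16]
push(12) -> [18, 16, 12]
push(18) -> [18, 16, 12, 18]
push(14) -> [18, 16, 12, 18, 14]
push(12) -> [18, 16, 12, 18, 14, 12]
Final stack (bottom to top): [18, 16, 12, 18, 14, 12]


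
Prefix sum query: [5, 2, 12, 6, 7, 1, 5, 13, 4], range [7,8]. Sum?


Prefix sums: [0, 5, 7, 19, 25, 32, 33, 38, 51, 55]
Sum[7..8] = prefix[9] - prefix[7] = 55 - 38 = 17


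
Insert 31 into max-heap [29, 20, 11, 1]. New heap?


Append 31: [29, 20, 11, 1, 31]
Bubble up: swap idx 4(31) with idx 1(20); swap idx 1(31) with idx 0(29)
Result: [31, 29, 11, 1, 20]


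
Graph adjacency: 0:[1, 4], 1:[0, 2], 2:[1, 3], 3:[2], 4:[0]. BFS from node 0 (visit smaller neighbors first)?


BFS queue: start with [0]
Visit order: [0, 1, 4, 2, 3]


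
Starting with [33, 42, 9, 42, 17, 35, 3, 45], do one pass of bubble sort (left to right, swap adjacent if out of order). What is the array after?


After one pass: [33, 9, 42, 17, 35, 3, 42, 45]


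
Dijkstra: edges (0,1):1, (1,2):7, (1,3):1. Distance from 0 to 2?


Dijkstra from 0:
Distances: {0: 0, 1: 1, 2: 8, 3: 2}
Shortest distance to 2 = 8, path = [0, 1, 2]


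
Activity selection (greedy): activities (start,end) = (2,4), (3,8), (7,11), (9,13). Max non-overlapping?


Greedy: pick earliest-ending, then skip overlaps.
Selected (2 activities): [(2, 4), (7, 11)]


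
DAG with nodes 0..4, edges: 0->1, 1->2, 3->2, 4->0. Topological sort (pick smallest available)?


Kahn's algorithm, process smallest node first
Order: [3, 4, 0, 1, 2]


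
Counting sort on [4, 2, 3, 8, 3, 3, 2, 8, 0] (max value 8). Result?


Count array: [1, 0, 2, 3, 1, 0, 0, 0, 2]
Reconstruct: [0, 2, 2, 3, 3, 3, 4, 8, 8]


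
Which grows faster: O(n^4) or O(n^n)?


quartic grows slower than n^n
O(n^4) is asymptotically smaller; O(n^n) grows faster


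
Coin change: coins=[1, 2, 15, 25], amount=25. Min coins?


dp[0]=0; dp[i]=1+min(dp[i-c] for c in coins)
...dp[20]=4, dp[21]=4, dp[22]=5, dp[23]=5, dp[24]=6, dp[25]=1
Minimum coins for 25 = 1


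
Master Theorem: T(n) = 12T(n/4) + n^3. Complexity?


a=12, b=4, c=3. log_4(12)=1.792 < c=3. Case 3: O(n^c) = O(n^3)
Complexity: O(n^3)


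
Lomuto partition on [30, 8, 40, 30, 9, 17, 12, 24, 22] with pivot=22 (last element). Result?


Elements <= 22 go left of pivot.
Result: [8, 9, 17, 12, 22, 40, 30, 24, 30], pivot at index 4


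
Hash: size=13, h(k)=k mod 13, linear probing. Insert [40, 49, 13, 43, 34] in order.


Insertions: 40->slot 1; 49->slot 10; 13->slot 0; 43->slot 4; 34->slot 8
Table: [13, 40, None, None, 43, None, None, None, 34, None, 49, None, None]


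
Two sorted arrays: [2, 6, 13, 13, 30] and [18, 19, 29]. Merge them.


Compare heads, take smaller each step.
Merged: [2, 6, 13, 13, 18, 19, 29, 30]


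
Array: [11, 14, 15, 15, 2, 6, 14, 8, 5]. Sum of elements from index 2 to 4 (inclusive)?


Prefix sums: [0, 11, 25, 40, 55, 57, 63, 77, 85, 90]
Sum[2..4] = prefix[5] - prefix[2] = 57 - 25 = 32


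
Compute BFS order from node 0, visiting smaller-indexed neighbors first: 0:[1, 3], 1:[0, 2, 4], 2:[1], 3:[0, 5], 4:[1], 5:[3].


BFS queue: start with [0]
Visit order: [0, 1, 3, 2, 4, 5]


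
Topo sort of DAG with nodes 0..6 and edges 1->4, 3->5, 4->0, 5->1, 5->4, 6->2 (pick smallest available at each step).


Kahn's algorithm, process smallest node first
Order: [3, 5, 1, 4, 0, 6, 2]


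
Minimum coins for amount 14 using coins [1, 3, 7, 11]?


dp[0]=0; dp[i]=1+min(dp[i-c] for c in coins)
...dp[9]=3, dp[10]=2, dp[11]=1, dp[12]=2, dp[13]=3, dp[14]=2
Minimum coins for 14 = 2


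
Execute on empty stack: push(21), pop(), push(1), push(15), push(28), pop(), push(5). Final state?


push(21) -> [21]
pop() returns 21 -> []
push(1) -> [1]
push(15) -> [1, 15]
push(28) -> [1, 15, 28]
pop() returns 28 -> [1, 15]
push(5) -> [1, 15, 5]
Final stack (bottom to top): [1, 15, 5]


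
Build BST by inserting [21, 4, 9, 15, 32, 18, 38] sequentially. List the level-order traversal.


Root = 21; build tree by BST insertion.
Level-Order traversal: [21, 4, 32, 9, 38, 15, 18]


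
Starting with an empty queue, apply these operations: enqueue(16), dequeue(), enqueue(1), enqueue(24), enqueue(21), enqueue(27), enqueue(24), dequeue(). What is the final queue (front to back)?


enqueue(16) -> [16]
dequeue() returns 16 -> []
enqueue(1) -> [1]
enqueue(24) -> [1, 24]
enqueue(21) -> [1, 24, 21]
enqueue(27) -> [1, 24, 21, 27]
enqueue(24) -> [1, 24, 21, 27, 24]
dequeue() returns 1 -> [24, 21, 27, 24]
Final queue (front to back): [24, 21, 27, 24]


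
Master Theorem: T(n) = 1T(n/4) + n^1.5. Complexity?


a=1, b=4, c=1.5. log_4(1)=0 < c=1.5. Case 3: O(n^c) = O(n^1.500)
Complexity: O(n^1.500)


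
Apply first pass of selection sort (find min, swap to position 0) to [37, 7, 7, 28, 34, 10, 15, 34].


After one pass: [7, 37, 7, 28, 34, 10, 15, 34]


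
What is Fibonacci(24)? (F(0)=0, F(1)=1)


F(n)=F(n-1)+F(n-2)
...F(22)=17711, F(23)=28657, F(24)=46368


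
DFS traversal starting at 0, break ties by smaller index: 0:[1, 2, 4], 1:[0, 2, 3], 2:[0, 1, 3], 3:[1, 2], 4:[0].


DFS stack-based: start with [0]
Visit order: [0, 1, 2, 3, 4]


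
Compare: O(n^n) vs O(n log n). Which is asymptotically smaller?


linearithmic grows slower than n^n
O(n log n) is asymptotically smaller; O(n^n) grows faster


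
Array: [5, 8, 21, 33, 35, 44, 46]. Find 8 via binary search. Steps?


Search for 8:
[0,6] mid=3 arr[3]=33
[0,2] mid=1 arr[1]=8
Total: 2 comparisons


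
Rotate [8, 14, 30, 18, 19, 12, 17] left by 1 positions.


Left rotate by 1: [14, 30, 18, 19, 12, 17, 8]


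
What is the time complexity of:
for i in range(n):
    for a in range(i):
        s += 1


Per nesting level: O(n) * O(n) [triangular over i] = O(n^2)
Complexity: O(n^2)


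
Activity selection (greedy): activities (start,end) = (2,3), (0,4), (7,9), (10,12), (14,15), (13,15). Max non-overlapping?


Greedy: pick earliest-ending, then skip overlaps.
Selected (4 activities): [(2, 3), (7, 9), (10, 12), (14, 15)]


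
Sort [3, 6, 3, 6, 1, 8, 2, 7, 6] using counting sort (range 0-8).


Count array: [0, 1, 1, 2, 0, 0, 3, 1, 1]
Reconstruct: [1, 2, 3, 3, 6, 6, 6, 7, 8]


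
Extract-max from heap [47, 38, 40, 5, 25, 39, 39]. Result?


Max = 47
Replace root with last, heapify down
Resulting heap: [40, 38, 39, 5, 25, 39]


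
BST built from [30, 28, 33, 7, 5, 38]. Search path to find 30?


BST root = 30
Search for 30: compare at each node
Path: [30]


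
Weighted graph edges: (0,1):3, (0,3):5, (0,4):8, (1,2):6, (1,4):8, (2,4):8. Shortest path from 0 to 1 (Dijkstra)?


Dijkstra from 0:
Distances: {0: 0, 1: 3, 2: 9, 3: 5, 4: 8}
Shortest distance to 1 = 3, path = [0, 1]


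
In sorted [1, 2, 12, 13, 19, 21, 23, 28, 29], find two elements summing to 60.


Two pointers: lo=0, hi=8
No pair sums to 60


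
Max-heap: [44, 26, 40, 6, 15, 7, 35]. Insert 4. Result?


Append 4: [44, 26, 40, 6, 15, 7, 35, 4]
Bubble up: no swaps needed
Result: [44, 26, 40, 6, 15, 7, 35, 4]


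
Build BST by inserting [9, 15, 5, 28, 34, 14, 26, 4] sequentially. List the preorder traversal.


Root = 9; build tree by BST insertion.
Preorder traversal: [9, 5, 4, 15, 14, 28, 26, 34]


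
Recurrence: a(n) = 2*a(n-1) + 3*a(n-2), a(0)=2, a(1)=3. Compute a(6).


Build bottom-up:
...a(4)=102, a(5)=303, a(6)=2*303+3*102=912


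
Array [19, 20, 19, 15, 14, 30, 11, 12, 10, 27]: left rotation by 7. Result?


Left rotate by 7: [12, 10, 27, 19, 20, 19, 15, 14, 30, 11]


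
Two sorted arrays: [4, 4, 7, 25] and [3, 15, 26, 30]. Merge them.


Compare heads, take smaller each step.
Merged: [3, 4, 4, 7, 15, 25, 26, 30]


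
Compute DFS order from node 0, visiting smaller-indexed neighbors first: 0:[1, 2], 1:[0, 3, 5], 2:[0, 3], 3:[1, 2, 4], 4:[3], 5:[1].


DFS stack-based: start with [0]
Visit order: [0, 1, 3, 2, 4, 5]


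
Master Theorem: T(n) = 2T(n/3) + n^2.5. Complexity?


a=2, b=3, c=2.5. log_3(2)=0.631 < c=2.5. Case 3: O(n^c) = O(n^2.500)
Complexity: O(n^2.500)


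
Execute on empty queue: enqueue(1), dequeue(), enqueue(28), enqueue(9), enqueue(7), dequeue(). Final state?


enqueue(1) -> [1]
dequeue() returns 1 -> []
enqueue(28) -> [28]
enqueue(9) -> [28, 9]
enqueue(7) -> [28, 9, 7]
dequeue() returns 28 -> [9, 7]
Final queue (front to back): [9, 7]


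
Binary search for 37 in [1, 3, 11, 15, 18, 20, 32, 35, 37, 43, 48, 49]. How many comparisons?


Search for 37:
[0,11] mid=5 arr[5]=20
[6,11] mid=8 arr[8]=37
Total: 2 comparisons


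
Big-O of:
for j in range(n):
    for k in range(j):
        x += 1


Per nesting level: O(n) * O(n) [triangular over j] = O(n^2)
Complexity: O(n^2)


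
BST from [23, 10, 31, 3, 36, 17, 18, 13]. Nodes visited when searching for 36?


BST root = 23
Search for 36: compare at each node
Path: [23, 31, 36]


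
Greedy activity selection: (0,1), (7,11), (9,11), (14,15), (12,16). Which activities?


Greedy: pick earliest-ending, then skip overlaps.
Selected (3 activities): [(0, 1), (7, 11), (14, 15)]


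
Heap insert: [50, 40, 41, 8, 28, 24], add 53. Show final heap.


Append 53: [50, 40, 41, 8, 28, 24, 53]
Bubble up: swap idx 6(53) with idx 2(41); swap idx 2(53) with idx 0(50)
Result: [53, 40, 50, 8, 28, 24, 41]


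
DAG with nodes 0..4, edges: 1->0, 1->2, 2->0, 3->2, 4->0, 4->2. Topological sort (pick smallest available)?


Kahn's algorithm, process smallest node first
Order: [1, 3, 4, 2, 0]


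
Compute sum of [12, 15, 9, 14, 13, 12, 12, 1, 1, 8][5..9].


Prefix sums: [0, 12, 27, 36, 50, 63, 75, 87, 88, 89, 97]
Sum[5..9] = prefix[10] - prefix[5] = 97 - 63 = 34


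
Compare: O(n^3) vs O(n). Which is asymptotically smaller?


linear grows slower than cubic
O(n) is asymptotically smaller; O(n^3) grows faster


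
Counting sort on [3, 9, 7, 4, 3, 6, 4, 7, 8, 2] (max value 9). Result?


Count array: [0, 0, 1, 2, 2, 0, 1, 2, 1, 1]
Reconstruct: [2, 3, 3, 4, 4, 6, 7, 7, 8, 9]


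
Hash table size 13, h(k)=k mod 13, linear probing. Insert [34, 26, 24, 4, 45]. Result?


Insertions: 34->slot 8; 26->slot 0; 24->slot 11; 4->slot 4; 45->slot 6
Table: [26, None, None, None, 4, None, 45, None, 34, None, None, 24, None]


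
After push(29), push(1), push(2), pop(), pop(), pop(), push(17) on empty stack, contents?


push(29) -> [29]
push(1) -> [29, 1]
push(2) -> [29, 1, 2]
pop() returns 2 -> [29, 1]
pop() returns 1 -> [29]
pop() returns 29 -> []
push(17) -> [17]
Final stack (bottom to top): [17]


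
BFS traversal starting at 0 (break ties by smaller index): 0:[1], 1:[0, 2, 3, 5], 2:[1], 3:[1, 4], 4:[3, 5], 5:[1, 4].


BFS queue: start with [0]
Visit order: [0, 1, 2, 3, 5, 4]


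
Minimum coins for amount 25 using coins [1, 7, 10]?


dp[0]=0; dp[i]=1+min(dp[i-c] for c in coins)
...dp[20]=2, dp[21]=3, dp[22]=4, dp[23]=5, dp[24]=3, dp[25]=4
Minimum coins for 25 = 4


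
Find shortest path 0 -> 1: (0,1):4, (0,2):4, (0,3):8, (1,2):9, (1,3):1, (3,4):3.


Dijkstra from 0:
Distances: {0: 0, 1: 4, 2: 4, 3: 5, 4: 8}
Shortest distance to 1 = 4, path = [0, 1]


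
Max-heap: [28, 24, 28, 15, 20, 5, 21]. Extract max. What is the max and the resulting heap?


Max = 28
Replace root with last, heapify down
Resulting heap: [28, 24, 21, 15, 20, 5]


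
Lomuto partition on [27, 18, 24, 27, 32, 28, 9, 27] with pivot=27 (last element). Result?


Elements <= 27 go left of pivot.
Result: [27, 18, 24, 27, 9, 27, 32, 28], pivot at index 5


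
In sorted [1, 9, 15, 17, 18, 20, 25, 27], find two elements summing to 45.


Two pointers: lo=0, hi=7
Found pair: (18, 27) summing to 45


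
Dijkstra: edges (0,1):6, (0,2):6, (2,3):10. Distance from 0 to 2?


Dijkstra from 0:
Distances: {0: 0, 1: 6, 2: 6, 3: 16}
Shortest distance to 2 = 6, path = [0, 2]


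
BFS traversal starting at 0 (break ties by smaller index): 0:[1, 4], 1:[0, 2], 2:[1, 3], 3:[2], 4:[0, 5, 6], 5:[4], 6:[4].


BFS queue: start with [0]
Visit order: [0, 1, 4, 2, 5, 6, 3]


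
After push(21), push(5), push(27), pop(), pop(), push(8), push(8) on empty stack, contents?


push(21) -> [21]
push(5) -> [21, 5]
push(27) -> [21, 5, 27]
pop() returns 27 -> [21, 5]
pop() returns 5 -> [21]
push(8) -> [21, 8]
push(8) -> [21, 8, 8]
Final stack (bottom to top): [21, 8, 8]


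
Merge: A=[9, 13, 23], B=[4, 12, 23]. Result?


Compare heads, take smaller each step.
Merged: [4, 9, 12, 13, 23, 23]


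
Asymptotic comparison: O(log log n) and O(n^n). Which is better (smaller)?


double-logarithmic grows slower than n^n
O(log log n) is asymptotically smaller; O(n^n) grows faster


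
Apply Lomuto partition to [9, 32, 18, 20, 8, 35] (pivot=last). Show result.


Elements <= 35 go left of pivot.
Result: [9, 32, 18, 20, 8, 35], pivot at index 5


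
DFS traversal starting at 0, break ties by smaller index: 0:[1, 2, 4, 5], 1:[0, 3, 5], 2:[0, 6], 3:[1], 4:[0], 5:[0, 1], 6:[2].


DFS stack-based: start with [0]
Visit order: [0, 1, 3, 5, 2, 6, 4]


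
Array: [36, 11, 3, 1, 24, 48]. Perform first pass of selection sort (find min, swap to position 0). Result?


After one pass: [1, 11, 3, 36, 24, 48]


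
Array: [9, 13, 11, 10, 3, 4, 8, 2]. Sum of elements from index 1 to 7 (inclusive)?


Prefix sums: [0, 9, 22, 33, 43, 46, 50, 58, 60]
Sum[1..7] = prefix[8] - prefix[1] = 60 - 9 = 51


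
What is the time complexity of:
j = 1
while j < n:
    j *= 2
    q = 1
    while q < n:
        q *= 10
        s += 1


Per nesting level: O(log n) * O(log n) = O((log n)^2)
Complexity: O((log n)^2)


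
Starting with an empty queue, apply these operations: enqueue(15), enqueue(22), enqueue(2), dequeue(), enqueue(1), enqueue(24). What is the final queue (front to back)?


enqueue(15) -> [15]
enqueue(22) -> [15, 22]
enqueue(2) -> [15, 22, 2]
dequeue() returns 15 -> [22, 2]
enqueue(1) -> [22, 2, 1]
enqueue(24) -> [22, 2, 1, 24]
Final queue (front to back): [22, 2, 1, 24]


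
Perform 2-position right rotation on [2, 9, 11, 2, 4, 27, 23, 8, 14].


Right rotate by 2: [8, 14, 2, 9, 11, 2, 4, 27, 23]


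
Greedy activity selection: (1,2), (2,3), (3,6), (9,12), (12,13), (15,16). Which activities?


Greedy: pick earliest-ending, then skip overlaps.
Selected (6 activities): [(1, 2), (2, 3), (3, 6), (9, 12), (12, 13), (15, 16)]


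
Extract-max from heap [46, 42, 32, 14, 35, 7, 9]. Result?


Max = 46
Replace root with last, heapify down
Resulting heap: [42, 35, 32, 14, 9, 7]


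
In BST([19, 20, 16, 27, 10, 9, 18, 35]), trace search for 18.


BST root = 19
Search for 18: compare at each node
Path: [19, 16, 18]


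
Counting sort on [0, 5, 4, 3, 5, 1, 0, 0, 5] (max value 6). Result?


Count array: [3, 1, 0, 1, 1, 3, 0]
Reconstruct: [0, 0, 0, 1, 3, 4, 5, 5, 5]


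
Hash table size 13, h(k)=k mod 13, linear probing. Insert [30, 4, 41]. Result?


Insertions: 30->slot 4; 4->slot 5; 41->slot 2
Table: [None, None, 41, None, 30, 4, None, None, None, None, None, None, None]


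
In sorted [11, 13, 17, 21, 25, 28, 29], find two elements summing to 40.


Two pointers: lo=0, hi=6
Found pair: (11, 29) summing to 40


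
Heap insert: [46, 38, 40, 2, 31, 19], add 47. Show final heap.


Append 47: [46, 38, 40, 2, 31, 19, 47]
Bubble up: swap idx 6(47) with idx 2(40); swap idx 2(47) with idx 0(46)
Result: [47, 38, 46, 2, 31, 19, 40]


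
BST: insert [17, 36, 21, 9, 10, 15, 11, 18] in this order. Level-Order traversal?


Root = 17; build tree by BST insertion.
Level-Order traversal: [17, 9, 36, 10, 21, 15, 18, 11]


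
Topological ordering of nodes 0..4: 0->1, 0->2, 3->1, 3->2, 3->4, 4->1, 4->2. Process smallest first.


Kahn's algorithm, process smallest node first
Order: [0, 3, 4, 1, 2]


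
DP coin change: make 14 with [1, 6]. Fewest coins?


dp[0]=0; dp[i]=1+min(dp[i-c] for c in coins)
...dp[9]=4, dp[10]=5, dp[11]=6, dp[12]=2, dp[13]=3, dp[14]=4
Minimum coins for 14 = 4


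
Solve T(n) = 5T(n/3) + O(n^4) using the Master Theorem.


a=5, b=3, c=4. log_3(5)=1.465 < c=4. Case 3: O(n^c) = O(n^4)
Complexity: O(n^4)


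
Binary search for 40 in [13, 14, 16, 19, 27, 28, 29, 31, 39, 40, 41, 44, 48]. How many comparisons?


Search for 40:
[0,12] mid=6 arr[6]=29
[7,12] mid=9 arr[9]=40
Total: 2 comparisons


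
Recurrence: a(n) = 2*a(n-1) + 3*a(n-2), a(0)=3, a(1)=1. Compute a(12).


Build bottom-up:
...a(10)=59051, a(11)=177145, a(12)=2*177145+3*59051=531443


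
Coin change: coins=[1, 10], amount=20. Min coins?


dp[0]=0; dp[i]=1+min(dp[i-c] for c in coins)
...dp[15]=6, dp[16]=7, dp[17]=8, dp[18]=9, dp[19]=10, dp[20]=2
Minimum coins for 20 = 2


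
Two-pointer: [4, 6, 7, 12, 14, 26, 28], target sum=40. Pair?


Two pointers: lo=0, hi=6
Found pair: (12, 28) summing to 40


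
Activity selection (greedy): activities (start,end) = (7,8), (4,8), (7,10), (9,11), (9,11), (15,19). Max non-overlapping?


Greedy: pick earliest-ending, then skip overlaps.
Selected (3 activities): [(7, 8), (9, 11), (15, 19)]


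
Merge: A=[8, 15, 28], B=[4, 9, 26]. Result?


Compare heads, take smaller each step.
Merged: [4, 8, 9, 15, 26, 28]


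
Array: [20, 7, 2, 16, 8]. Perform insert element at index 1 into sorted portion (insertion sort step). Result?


After one pass: [7, 20, 2, 16, 8]


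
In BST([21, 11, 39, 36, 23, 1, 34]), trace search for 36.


BST root = 21
Search for 36: compare at each node
Path: [21, 39, 36]


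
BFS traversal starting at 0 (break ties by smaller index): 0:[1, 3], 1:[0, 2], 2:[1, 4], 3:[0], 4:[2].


BFS queue: start with [0]
Visit order: [0, 1, 3, 2, 4]


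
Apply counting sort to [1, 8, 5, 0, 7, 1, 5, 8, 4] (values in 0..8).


Count array: [1, 2, 0, 0, 1, 2, 0, 1, 2]
Reconstruct: [0, 1, 1, 4, 5, 5, 7, 8, 8]


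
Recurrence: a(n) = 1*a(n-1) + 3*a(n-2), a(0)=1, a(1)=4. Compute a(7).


Build bottom-up:
...a(5)=97, a(6)=217, a(7)=1*217+3*97=508


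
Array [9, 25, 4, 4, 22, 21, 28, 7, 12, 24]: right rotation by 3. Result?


Right rotate by 3: [7, 12, 24, 9, 25, 4, 4, 22, 21, 28]


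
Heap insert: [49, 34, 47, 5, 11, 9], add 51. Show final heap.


Append 51: [49, 34, 47, 5, 11, 9, 51]
Bubble up: swap idx 6(51) with idx 2(47); swap idx 2(51) with idx 0(49)
Result: [51, 34, 49, 5, 11, 9, 47]


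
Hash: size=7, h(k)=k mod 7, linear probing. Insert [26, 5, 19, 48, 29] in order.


Insertions: 26->slot 5; 5->slot 6; 19->slot 0; 48->slot 1; 29->slot 2
Table: [19, 48, 29, None, None, 26, 5]


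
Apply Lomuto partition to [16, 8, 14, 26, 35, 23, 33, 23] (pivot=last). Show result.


Elements <= 23 go left of pivot.
Result: [16, 8, 14, 23, 23, 26, 33, 35], pivot at index 4


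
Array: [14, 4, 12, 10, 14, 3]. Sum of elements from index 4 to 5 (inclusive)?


Prefix sums: [0, 14, 18, 30, 40, 54, 57]
Sum[4..5] = prefix[6] - prefix[4] = 57 - 40 = 17


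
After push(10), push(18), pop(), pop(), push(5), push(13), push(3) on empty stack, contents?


push(10) -> [10]
push(18) -> [10, 18]
pop() returns 18 -> [10]
pop() returns 10 -> []
push(5) -> [5]
push(13) -> [5, 13]
push(3) -> [5, 13, 3]
Final stack (bottom to top): [5, 13, 3]


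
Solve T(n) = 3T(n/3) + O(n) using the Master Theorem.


a=3, b=3, c=1. log_3(3)=1 = c=1. Case 2: O(n^c log n) = O(n log n)
Complexity: O(n log n)


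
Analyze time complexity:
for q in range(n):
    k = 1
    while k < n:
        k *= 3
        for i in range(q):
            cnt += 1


Per nesting level: O(n) * O(log n) * O(n) [triangular over q] = O(n^2 log n)
Complexity: O(n^2 log n)


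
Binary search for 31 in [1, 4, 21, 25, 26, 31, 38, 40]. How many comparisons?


Search for 31:
[0,7] mid=3 arr[3]=25
[4,7] mid=5 arr[5]=31
Total: 2 comparisons


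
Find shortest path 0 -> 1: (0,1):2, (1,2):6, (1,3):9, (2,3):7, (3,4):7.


Dijkstra from 0:
Distances: {0: 0, 1: 2, 2: 8, 3: 11, 4: 18}
Shortest distance to 1 = 2, path = [0, 1]


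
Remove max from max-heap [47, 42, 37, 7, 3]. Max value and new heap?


Max = 47
Replace root with last, heapify down
Resulting heap: [42, 7, 37, 3]


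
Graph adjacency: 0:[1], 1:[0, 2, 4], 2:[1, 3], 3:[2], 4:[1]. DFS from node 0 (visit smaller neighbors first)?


DFS stack-based: start with [0]
Visit order: [0, 1, 2, 3, 4]


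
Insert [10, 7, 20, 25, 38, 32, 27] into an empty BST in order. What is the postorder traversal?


Root = 10; build tree by BST insertion.
Postorder traversal: [7, 27, 32, 38, 25, 20, 10]


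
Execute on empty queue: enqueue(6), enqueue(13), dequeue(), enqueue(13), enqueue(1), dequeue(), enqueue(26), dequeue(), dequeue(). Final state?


enqueue(6) -> [6]
enqueue(13) -> [6, 13]
dequeue() returns 6 -> [13]
enqueue(13) -> [13, 13]
enqueue(1) -> [13, 13, 1]
dequeue() returns 13 -> [13, 1]
enqueue(26) -> [13, 1, 26]
dequeue() returns 13 -> [1, 26]
dequeue() returns 1 -> [26]
Final queue (front to back): [26]


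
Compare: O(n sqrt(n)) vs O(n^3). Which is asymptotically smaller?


n^1.5 grows slower than cubic
O(n sqrt(n)) is asymptotically smaller; O(n^3) grows faster


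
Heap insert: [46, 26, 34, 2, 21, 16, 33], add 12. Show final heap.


Append 12: [46, 26, 34, 2, 21, 16, 33, 12]
Bubble up: swap idx 7(12) with idx 3(2)
Result: [46, 26, 34, 12, 21, 16, 33, 2]


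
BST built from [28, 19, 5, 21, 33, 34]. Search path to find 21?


BST root = 28
Search for 21: compare at each node
Path: [28, 19, 21]


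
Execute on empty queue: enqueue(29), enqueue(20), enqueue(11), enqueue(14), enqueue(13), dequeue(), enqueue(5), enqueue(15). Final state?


enqueue(29) -> [29]
enqueue(20) -> [29, 20]
enqueue(11) -> [29, 20, 11]
enqueue(14) -> [29, 20, 11, 14]
enqueue(13) -> [29, 20, 11, 14, 13]
dequeue() returns 29 -> [20, 11, 14, 13]
enqueue(5) -> [20, 11, 14, 13, 5]
enqueue(15) -> [20, 11, 14, 13, 5, 15]
Final queue (front to back): [20, 11, 14, 13, 5, 15]


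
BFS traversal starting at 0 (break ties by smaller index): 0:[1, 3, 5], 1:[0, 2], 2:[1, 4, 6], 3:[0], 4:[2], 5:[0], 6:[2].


BFS queue: start with [0]
Visit order: [0, 1, 3, 5, 2, 4, 6]


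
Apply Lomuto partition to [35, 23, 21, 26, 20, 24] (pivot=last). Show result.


Elements <= 24 go left of pivot.
Result: [23, 21, 20, 24, 35, 26], pivot at index 3


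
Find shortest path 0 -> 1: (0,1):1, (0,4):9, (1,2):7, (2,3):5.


Dijkstra from 0:
Distances: {0: 0, 1: 1, 2: 8, 3: 13, 4: 9}
Shortest distance to 1 = 1, path = [0, 1]


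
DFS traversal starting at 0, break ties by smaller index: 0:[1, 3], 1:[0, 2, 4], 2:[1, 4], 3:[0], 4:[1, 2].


DFS stack-based: start with [0]
Visit order: [0, 1, 2, 4, 3]


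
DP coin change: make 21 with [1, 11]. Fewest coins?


dp[0]=0; dp[i]=1+min(dp[i-c] for c in coins)
...dp[16]=6, dp[17]=7, dp[18]=8, dp[19]=9, dp[20]=10, dp[21]=11
Minimum coins for 21 = 11


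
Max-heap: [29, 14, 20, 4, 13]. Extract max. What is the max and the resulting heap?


Max = 29
Replace root with last, heapify down
Resulting heap: [20, 14, 13, 4]


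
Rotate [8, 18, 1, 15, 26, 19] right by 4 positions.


Right rotate by 4: [1, 15, 26, 19, 8, 18]


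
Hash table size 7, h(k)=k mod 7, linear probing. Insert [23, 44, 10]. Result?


Insertions: 23->slot 2; 44->slot 3; 10->slot 4
Table: [None, None, 23, 44, 10, None, None]


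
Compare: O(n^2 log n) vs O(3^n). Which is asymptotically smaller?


n^2 log n grows slower than exponential (base 3)
O(n^2 log n) is asymptotically smaller; O(3^n) grows faster


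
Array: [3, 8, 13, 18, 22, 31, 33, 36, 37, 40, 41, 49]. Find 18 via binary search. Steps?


Search for 18:
[0,11] mid=5 arr[5]=31
[0,4] mid=2 arr[2]=13
[3,4] mid=3 arr[3]=18
Total: 3 comparisons


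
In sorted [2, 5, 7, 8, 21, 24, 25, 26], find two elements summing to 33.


Two pointers: lo=0, hi=7
Found pair: (7, 26) summing to 33


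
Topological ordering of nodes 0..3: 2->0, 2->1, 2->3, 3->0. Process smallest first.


Kahn's algorithm, process smallest node first
Order: [2, 1, 3, 0]


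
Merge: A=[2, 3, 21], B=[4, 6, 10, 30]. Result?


Compare heads, take smaller each step.
Merged: [2, 3, 4, 6, 10, 21, 30]


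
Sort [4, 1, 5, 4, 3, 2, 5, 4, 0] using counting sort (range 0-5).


Count array: [1, 1, 1, 1, 3, 2]
Reconstruct: [0, 1, 2, 3, 4, 4, 4, 5, 5]


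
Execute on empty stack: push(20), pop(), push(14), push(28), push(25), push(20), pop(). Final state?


push(20) -> [20]
pop() returns 20 -> []
push(14) -> [14]
push(28) -> [14, 28]
push(25) -> [14, 28, 25]
push(20) -> [14, 28, 25, 20]
pop() returns 20 -> [14, 28, 25]
Final stack (bottom to top): [14, 28, 25]


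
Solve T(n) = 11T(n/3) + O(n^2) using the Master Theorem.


a=11, b=3, c=2. log_3(11)=2.183 > c=2. Case 1: O(n^log_b(a)) = O(n^2.183)
Complexity: O(n^2.183)


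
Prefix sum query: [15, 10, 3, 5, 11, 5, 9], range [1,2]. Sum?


Prefix sums: [0, 15, 25, 28, 33, 44, 49, 58]
Sum[1..2] = prefix[3] - prefix[1] = 28 - 15 = 13


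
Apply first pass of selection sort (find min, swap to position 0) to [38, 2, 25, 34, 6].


After one pass: [2, 38, 25, 34, 6]


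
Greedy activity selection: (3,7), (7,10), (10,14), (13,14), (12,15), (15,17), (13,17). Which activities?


Greedy: pick earliest-ending, then skip overlaps.
Selected (4 activities): [(3, 7), (7, 10), (10, 14), (15, 17)]


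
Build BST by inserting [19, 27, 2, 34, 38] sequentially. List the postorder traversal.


Root = 19; build tree by BST insertion.
Postorder traversal: [2, 38, 34, 27, 19]


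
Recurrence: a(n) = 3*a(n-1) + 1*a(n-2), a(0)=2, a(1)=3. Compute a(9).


Build bottom-up:
...a(7)=4287, a(8)=14159, a(9)=3*14159+1*4287=46764


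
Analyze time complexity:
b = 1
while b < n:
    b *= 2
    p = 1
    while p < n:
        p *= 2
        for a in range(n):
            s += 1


Per nesting level: O(log n) * O(log n) * O(n) = O(n (log n)^2)
Complexity: O(n (log n)^2)


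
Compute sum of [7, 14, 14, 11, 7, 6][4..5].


Prefix sums: [0, 7, 21, 35, 46, 53, 59]
Sum[4..5] = prefix[6] - prefix[4] = 59 - 46 = 13


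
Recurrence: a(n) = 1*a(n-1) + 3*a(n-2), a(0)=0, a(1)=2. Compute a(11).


Build bottom-up:
...a(9)=1016, a(10)=2318, a(11)=1*2318+3*1016=5366


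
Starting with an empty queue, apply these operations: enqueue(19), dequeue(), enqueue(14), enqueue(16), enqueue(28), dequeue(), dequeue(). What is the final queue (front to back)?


enqueue(19) -> [19]
dequeue() returns 19 -> []
enqueue(14) -> [14]
enqueue(16) -> [14, 16]
enqueue(28) -> [14, 16, 28]
dequeue() returns 14 -> [16, 28]
dequeue() returns 16 -> [28]
Final queue (front to back): [28]


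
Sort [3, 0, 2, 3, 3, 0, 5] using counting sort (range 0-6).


Count array: [2, 0, 1, 3, 0, 1, 0]
Reconstruct: [0, 0, 2, 3, 3, 3, 5]


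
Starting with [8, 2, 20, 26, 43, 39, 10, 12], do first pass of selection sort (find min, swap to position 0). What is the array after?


After one pass: [2, 8, 20, 26, 43, 39, 10, 12]


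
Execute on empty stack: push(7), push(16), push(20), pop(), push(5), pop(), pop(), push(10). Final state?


push(7) -> [7]
push(16) -> [7, 16]
push(20) -> [7, 16, 20]
pop() returns 20 -> [7, 16]
push(5) -> [7, 16, 5]
pop() returns 5 -> [7, 16]
pop() returns 16 -> [7]
push(10) -> [7, 10]
Final stack (bottom to top): [7, 10]


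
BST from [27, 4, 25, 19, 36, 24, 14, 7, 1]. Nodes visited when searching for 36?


BST root = 27
Search for 36: compare at each node
Path: [27, 36]


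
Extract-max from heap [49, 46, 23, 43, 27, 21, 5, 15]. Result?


Max = 49
Replace root with last, heapify down
Resulting heap: [46, 43, 23, 15, 27, 21, 5]


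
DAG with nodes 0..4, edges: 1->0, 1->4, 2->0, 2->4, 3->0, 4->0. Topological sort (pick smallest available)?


Kahn's algorithm, process smallest node first
Order: [1, 2, 3, 4, 0]


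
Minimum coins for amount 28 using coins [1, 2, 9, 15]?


dp[0]=0; dp[i]=1+min(dp[i-c] for c in coins)
...dp[23]=5, dp[24]=2, dp[25]=3, dp[26]=3, dp[27]=3, dp[28]=4
Minimum coins for 28 = 4


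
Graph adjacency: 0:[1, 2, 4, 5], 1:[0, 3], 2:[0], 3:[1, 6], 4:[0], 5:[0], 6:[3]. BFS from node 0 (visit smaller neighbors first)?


BFS queue: start with [0]
Visit order: [0, 1, 2, 4, 5, 3, 6]


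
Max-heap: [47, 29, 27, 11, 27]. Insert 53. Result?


Append 53: [47, 29, 27, 11, 27, 53]
Bubble up: swap idx 5(53) with idx 2(27); swap idx 2(53) with idx 0(47)
Result: [53, 29, 47, 11, 27, 27]


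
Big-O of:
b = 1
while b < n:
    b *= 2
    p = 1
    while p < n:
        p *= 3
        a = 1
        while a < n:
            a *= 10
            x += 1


Per nesting level: O(log n) * O(log n) * O(log n) = O((log n)^3)
Complexity: O((log n)^3)


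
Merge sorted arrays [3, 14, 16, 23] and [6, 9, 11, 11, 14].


Compare heads, take smaller each step.
Merged: [3, 6, 9, 11, 11, 14, 14, 16, 23]


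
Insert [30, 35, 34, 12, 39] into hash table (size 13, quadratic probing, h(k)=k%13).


Insertions: 30->slot 4; 35->slot 9; 34->slot 8; 12->slot 12; 39->slot 0
Table: [39, None, None, None, 30, None, None, None, 34, 35, None, None, 12]


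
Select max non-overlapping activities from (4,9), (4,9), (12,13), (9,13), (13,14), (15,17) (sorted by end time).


Greedy: pick earliest-ending, then skip overlaps.
Selected (4 activities): [(4, 9), (12, 13), (13, 14), (15, 17)]


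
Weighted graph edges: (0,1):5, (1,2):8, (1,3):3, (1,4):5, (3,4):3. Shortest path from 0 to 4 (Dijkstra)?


Dijkstra from 0:
Distances: {0: 0, 1: 5, 2: 13, 3: 8, 4: 10}
Shortest distance to 4 = 10, path = [0, 1, 4]


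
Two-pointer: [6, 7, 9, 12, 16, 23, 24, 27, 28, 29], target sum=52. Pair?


Two pointers: lo=0, hi=9
Found pair: (23, 29) summing to 52


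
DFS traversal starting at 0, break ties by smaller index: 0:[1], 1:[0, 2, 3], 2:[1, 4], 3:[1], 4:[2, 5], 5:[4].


DFS stack-based: start with [0]
Visit order: [0, 1, 2, 4, 5, 3]


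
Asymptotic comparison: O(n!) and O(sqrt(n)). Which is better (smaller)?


sublinear grows slower than factorial
O(sqrt(n)) is asymptotically smaller; O(n!) grows faster


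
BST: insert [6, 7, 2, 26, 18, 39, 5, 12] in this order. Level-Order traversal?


Root = 6; build tree by BST insertion.
Level-Order traversal: [6, 2, 7, 5, 26, 18, 39, 12]


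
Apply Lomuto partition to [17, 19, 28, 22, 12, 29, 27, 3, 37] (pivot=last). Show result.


Elements <= 37 go left of pivot.
Result: [17, 19, 28, 22, 12, 29, 27, 3, 37], pivot at index 8


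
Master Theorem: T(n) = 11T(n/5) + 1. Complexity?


a=11, b=5, c=0. log_5(11)=1.490 > c=0. Case 1: O(n^log_b(a)) = O(n^1.490)
Complexity: O(n^1.490)


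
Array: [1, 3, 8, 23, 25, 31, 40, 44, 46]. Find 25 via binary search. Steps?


Search for 25:
[0,8] mid=4 arr[4]=25
Total: 1 comparisons


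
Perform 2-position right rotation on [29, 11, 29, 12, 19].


Right rotate by 2: [12, 19, 29, 11, 29]


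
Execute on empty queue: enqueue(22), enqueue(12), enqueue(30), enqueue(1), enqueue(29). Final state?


enqueue(22) -> [22]
enqueue(12) -> [22, 12]
enqueue(30) -> [22, 12, 30]
enqueue(1) -> [22, 12, 30, 1]
enqueue(29) -> [22, 12, 30, 1, 29]
Final queue (front to back): [22, 12, 30, 1, 29]


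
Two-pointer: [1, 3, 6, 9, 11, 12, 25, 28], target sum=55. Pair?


Two pointers: lo=0, hi=7
No pair sums to 55


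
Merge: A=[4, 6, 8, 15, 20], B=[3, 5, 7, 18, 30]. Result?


Compare heads, take smaller each step.
Merged: [3, 4, 5, 6, 7, 8, 15, 18, 20, 30]


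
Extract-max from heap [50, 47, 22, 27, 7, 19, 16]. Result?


Max = 50
Replace root with last, heapify down
Resulting heap: [47, 27, 22, 16, 7, 19]


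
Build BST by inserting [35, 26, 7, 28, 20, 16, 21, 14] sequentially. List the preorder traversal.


Root = 35; build tree by BST insertion.
Preorder traversal: [35, 26, 7, 20, 16, 14, 21, 28]


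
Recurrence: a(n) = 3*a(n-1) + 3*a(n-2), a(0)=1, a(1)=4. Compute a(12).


Build bottom-up:
...a(10)=641520, a(11)=2432187, a(12)=3*2432187+3*641520=9221121


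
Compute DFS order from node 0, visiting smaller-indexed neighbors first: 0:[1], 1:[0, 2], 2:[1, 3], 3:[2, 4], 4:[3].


DFS stack-based: start with [0]
Visit order: [0, 1, 2, 3, 4]


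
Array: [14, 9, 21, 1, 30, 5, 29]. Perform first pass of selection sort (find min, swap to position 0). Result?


After one pass: [1, 9, 21, 14, 30, 5, 29]


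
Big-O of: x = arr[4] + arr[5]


Analysis: constant-time operation, no loop
Complexity: O(1)


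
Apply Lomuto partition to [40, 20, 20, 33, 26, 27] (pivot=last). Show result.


Elements <= 27 go left of pivot.
Result: [20, 20, 26, 27, 40, 33], pivot at index 3


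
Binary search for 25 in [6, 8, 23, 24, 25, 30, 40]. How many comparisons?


Search for 25:
[0,6] mid=3 arr[3]=24
[4,6] mid=5 arr[5]=30
[4,4] mid=4 arr[4]=25
Total: 3 comparisons


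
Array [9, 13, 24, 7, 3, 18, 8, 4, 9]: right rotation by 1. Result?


Right rotate by 1: [9, 9, 13, 24, 7, 3, 18, 8, 4]


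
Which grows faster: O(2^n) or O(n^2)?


quadratic grows slower than exponential
O(n^2) is asymptotically smaller; O(2^n) grows faster


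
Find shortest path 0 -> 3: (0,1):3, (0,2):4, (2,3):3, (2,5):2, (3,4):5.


Dijkstra from 0:
Distances: {0: 0, 1: 3, 2: 4, 3: 7, 4: 12, 5: 6}
Shortest distance to 3 = 7, path = [0, 2, 3]


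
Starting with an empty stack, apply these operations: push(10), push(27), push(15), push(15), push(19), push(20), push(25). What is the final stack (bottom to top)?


push(10) -> [10]
push(27) -> [10, 27]
push(15) -> [10, 27, 15]
push(15) -> [10, 27, 15, 15]
push(19) -> [10, 27, 15, 15, 19]
push(20) -> [10, 27, 15, 15, 19, 20]
push(25) -> [10, 27, 15, 15, 19, 20, 25]
Final stack (bottom to top): [10, 27, 15, 15, 19, 20, 25]


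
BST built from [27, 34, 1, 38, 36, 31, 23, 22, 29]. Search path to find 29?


BST root = 27
Search for 29: compare at each node
Path: [27, 34, 31, 29]


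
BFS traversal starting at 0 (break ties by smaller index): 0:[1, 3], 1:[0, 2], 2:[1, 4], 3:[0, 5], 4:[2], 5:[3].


BFS queue: start with [0]
Visit order: [0, 1, 3, 2, 5, 4]


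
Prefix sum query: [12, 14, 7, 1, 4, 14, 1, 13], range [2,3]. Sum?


Prefix sums: [0, 12, 26, 33, 34, 38, 52, 53, 66]
Sum[2..3] = prefix[4] - prefix[2] = 34 - 26 = 8


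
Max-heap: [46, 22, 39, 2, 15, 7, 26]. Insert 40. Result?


Append 40: [46, 22, 39, 2, 15, 7, 26, 40]
Bubble up: swap idx 7(40) with idx 3(2); swap idx 3(40) with idx 1(22)
Result: [46, 40, 39, 22, 15, 7, 26, 2]


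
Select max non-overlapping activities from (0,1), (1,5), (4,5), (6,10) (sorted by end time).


Greedy: pick earliest-ending, then skip overlaps.
Selected (3 activities): [(0, 1), (1, 5), (6, 10)]


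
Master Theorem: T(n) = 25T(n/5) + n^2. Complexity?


a=25, b=5, c=2. log_5(25)=2 = c=2. Case 2: O(n^c log n) = O(n^2 log n)
Complexity: O(n^2 log n)


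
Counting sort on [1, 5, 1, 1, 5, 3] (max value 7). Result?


Count array: [0, 3, 0, 1, 0, 2, 0, 0]
Reconstruct: [1, 1, 1, 3, 5, 5]


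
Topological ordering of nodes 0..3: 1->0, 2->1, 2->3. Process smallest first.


Kahn's algorithm, process smallest node first
Order: [2, 1, 0, 3]


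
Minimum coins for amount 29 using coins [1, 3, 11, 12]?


dp[0]=0; dp[i]=1+min(dp[i-c] for c in coins)
...dp[24]=2, dp[25]=3, dp[26]=3, dp[27]=3, dp[28]=4, dp[29]=4
Minimum coins for 29 = 4


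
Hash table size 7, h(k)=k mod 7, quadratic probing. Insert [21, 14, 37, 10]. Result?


Insertions: 21->slot 0; 14->slot 1; 37->slot 2; 10->slot 3
Table: [21, 14, 37, 10, None, None, None]


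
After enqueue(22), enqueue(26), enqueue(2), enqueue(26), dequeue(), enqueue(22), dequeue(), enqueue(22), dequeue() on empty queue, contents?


enqueue(22) -> [22]
enqueue(26) -> [22, 26]
enqueue(2) -> [22, 26, 2]
enqueue(26) -> [22, 26, 2, 26]
dequeue() returns 22 -> [26, 2, 26]
enqueue(22) -> [26, 2, 26, 22]
dequeue() returns 26 -> [2, 26, 22]
enqueue(22) -> [2, 26, 22, 22]
dequeue() returns 2 -> [26, 22, 22]
Final queue (front to back): [26, 22, 22]
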